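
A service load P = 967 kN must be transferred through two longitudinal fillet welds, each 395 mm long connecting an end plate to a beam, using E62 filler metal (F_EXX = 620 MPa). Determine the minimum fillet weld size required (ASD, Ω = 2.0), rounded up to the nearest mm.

w = 10 mm

Total weld length L = 790 mm.
Required throat t_e = P × Ω / (0.6 F_EXX × L) = 967 × 2.0 / (0.6 × 620 × 790 × 10⁻³) = 6.581 mm.
Required leg w = t_e / 0.707 = 9.308 mm → use 10 mm.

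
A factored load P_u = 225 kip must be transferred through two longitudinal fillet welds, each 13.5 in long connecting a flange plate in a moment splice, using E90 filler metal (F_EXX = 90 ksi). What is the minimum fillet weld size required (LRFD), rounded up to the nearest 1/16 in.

w = 5/16 in

Total weld length L = 27 in.
Required throat t_e = P_u / (φ × 0.6 F_EXX × L) = 225 / (0.75 × 0.6 × 90 × 27) = 0.2058 in.
Required leg w = t_e / 0.707 = 0.291 in → use 5/16 in.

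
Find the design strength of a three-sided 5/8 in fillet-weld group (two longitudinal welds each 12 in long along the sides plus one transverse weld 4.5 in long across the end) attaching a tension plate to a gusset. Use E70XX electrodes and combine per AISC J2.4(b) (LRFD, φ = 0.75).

E70XX → F_EXX = 70 ksi.
t_e = 0.707 × 0.625 = 0.4419 in.
R_nwl = 0.6 × 70 × 0.4419 × 24 = 445.4 kip (longitudinal, 2 welds).
R_nwt = 0.6 × 70 × 0.4419 × 4.5 = 83.51 kip (transverse, base value).
(i) R_nwl + R_nwt = 528.9 kip; (ii) 0.85 R_nwl + 1.5 R_nwt = 503.9 kip.
R_n = max = 528.9 kip [governs: (i)]; φR_n = 396.7 kip.

φR_n ≈ 397 kip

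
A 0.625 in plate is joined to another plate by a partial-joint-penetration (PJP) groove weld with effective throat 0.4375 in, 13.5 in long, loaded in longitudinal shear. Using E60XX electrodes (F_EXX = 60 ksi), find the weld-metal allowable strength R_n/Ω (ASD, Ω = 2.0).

R_n/Ω ≈ 106 kip

Effective throat (given) t_e = 0.4375 in.
A_we = 0.4375 × 13.5 = 5.906 in².
F_nw = 0.6 F_EXX = 36 ksi.
R_n/Ω = (36 × 5.906) / 2.0 = 106.3 kip.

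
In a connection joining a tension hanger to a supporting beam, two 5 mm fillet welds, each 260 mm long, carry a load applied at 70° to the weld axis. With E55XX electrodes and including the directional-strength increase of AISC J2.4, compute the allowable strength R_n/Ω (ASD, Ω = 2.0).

R_n/Ω ≈ 441 kN

E55XX → F_EXX = 550 MPa.
t_e = 0.707 × 5 = 3.535 mm; A_we = 3.535 × 520 = 1838 mm².
Directional factor: 1.0 + 0.5 sin^1.5(70°) = 1.455.
F_nw = 0.6 × 550 × 1.455 = 480.3 MPa.
R_n/Ω = (480.3 × 1838) / 2.0 × 10⁻³ = 441.4 kN.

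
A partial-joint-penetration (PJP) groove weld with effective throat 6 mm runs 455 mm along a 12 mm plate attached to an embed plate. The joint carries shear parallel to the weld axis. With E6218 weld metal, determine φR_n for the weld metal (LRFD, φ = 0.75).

φR_n ≈ 762 kN

E62XX → F_EXX = 620 MPa.
Effective throat (given) t_e = 6 mm.
A_we = 6 × 455 = 2730 mm².
F_nw = 0.6 F_EXX = 372 MPa.
φR_n = 0.75 × 372 × 2730 × 10⁻³ = 761.7 kN.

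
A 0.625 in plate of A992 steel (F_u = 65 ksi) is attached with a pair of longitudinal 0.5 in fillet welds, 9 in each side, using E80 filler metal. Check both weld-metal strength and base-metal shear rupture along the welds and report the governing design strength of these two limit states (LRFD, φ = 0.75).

E80XX → F_EXX = 80 ksi.
t_e = 0.707 × 0.5 = 0.3535 in; L = 18 in.
Weld metal: φR_n = 0.75 × 0.6 × 80 × 0.3535 × 18 = 229.1 kip.
Base metal (shear rupture): φR_n = 0.75 × 0.6 × 65 × 0.625 × 18 = 329.1 kip.
Governing: weld metal.

φR_n ≈ 229 kip (weld metal governs)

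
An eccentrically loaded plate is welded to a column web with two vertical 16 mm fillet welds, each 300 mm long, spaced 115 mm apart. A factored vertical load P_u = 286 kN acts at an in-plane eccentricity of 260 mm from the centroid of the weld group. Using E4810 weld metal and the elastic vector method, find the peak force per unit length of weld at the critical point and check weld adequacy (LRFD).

f_max ≈ 2060 N/mm; adequate

E48XX → F_EXX = 480 MPa.
Total weld length L_w = 600 mm. Treat welds as unit-width lines.
Polar moment about centroid: J = 2[d³/12 + d(b/2)²] = 2[300³/12 + 300×57.5²] = 6484000 mm³.
Direct shear f_v = P/L_w = 286×10³ / 600 = 476.7 N/mm (vertical).
Torsion M = P·e = 286×10³ × 260 = 74360000 N·mm.
Critical point at (x, y) = (57.5, 150) from centroid. f_tx = M·y/J = 1720 N/mm; f_ty = M·x/J = 659.4 N/mm.
Resultant f_max = √[f_tx² + (f_v + f_ty)²] = √[1720² + (476.7 + 659.4)²] = 2062 N/mm.
Capacity per unit length: φr_n = 0.75 × 0.6 × 480 × (0.707 × 16) = 2443 N/mm.
2062 ≤ 2443 → adequate.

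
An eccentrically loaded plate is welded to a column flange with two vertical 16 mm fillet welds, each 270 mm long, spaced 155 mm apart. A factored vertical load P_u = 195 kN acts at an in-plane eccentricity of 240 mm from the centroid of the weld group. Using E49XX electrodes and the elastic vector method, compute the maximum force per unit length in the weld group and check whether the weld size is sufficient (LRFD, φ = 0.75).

E49XX → F_EXX = 490 MPa.
Total weld length L_w = 540 mm. Treat welds as unit-width lines.
Polar moment about centroid: J = 2[d³/12 + d(b/2)²] = 2[270³/12 + 270×77.5²] = 6524000 mm³.
Direct shear f_v = P/L_w = 195×10³ / 540 = 361.1 N/mm (vertical).
Torsion M = P·e = 195×10³ × 240 = 46800000 N·mm.
Critical point at (x, y) = (77.5, 135) from centroid. f_tx = M·y/J = 968.4 N/mm; f_ty = M·x/J = 556 N/mm.
Resultant f_max = √[f_tx² + (f_v + f_ty)²] = √[968.4² + (361.1 + 556)²] = 1334 N/mm.
Capacity per unit length: φr_n = 0.75 × 0.6 × 490 × (0.707 × 16) = 2494 N/mm.
1334 ≤ 2494 → adequate.

f_max ≈ 1330 N/mm; adequate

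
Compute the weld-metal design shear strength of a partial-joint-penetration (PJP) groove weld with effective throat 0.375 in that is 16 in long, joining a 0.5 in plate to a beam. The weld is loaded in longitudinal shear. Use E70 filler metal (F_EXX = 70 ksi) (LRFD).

φR_n ≈ 189 kip

Effective throat (given) t_e = 0.375 in.
A_we = 0.375 × 16 = 6 in².
F_nw = 0.6 F_EXX = 42 ksi.
φR_n = 0.75 × 42 × 6 = 189 kip.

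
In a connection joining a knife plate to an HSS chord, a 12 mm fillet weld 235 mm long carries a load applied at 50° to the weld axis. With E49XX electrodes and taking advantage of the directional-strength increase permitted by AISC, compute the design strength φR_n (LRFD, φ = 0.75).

E49XX → F_EXX = 490 MPa.
t_e = 0.707 × 12 = 8.484 mm; A_we = 8.484 × 235 = 1994 mm².
Directional factor: 1.0 + 0.5 sin^1.5(50°) = 1.335.
F_nw = 0.6 × 490 × 1.335 = 392.6 MPa.
φR_n = 0.75 × 392.6 × 1994 × 10⁻³ = 587 kN.

φR_n ≈ 587 kN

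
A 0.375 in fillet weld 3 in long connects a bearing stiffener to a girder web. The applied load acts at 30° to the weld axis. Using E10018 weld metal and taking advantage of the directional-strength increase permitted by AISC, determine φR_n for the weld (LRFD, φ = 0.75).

φR_n ≈ 42.1 kip

E100XX → F_EXX = 100 ksi.
t_e = 0.707 × 0.375 = 0.2651 in; A_we = 0.2651 × 3 = 0.7954 in².
Directional factor: 1.0 + 0.5 sin^1.5(30°) = 1.177.
F_nw = 0.6 × 100 × 1.177 = 70.61 ksi.
φR_n = 0.75 × 70.61 × 0.7954 = 42.12 kip.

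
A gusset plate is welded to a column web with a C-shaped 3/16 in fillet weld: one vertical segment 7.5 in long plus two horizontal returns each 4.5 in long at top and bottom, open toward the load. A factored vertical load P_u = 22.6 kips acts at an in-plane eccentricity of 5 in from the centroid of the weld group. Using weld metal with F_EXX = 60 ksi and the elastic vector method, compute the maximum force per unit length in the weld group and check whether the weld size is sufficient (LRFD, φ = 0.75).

f_max ≈ 3.89 kip/in; NOT adequate

Total weld length L_w = 16.5 in. Treat welds as unit-width lines.
Centroid: x̄ = 2×4.5×2.25 / 16.5 = 1.227 in from the vertical weld.
Polar moment about centroid: J = I_x + I_y = [7.5³/12 + 2×4.5×3.75²] + [7.5×1.227² + 2(4.5³/12 + 4.5×1.023²)] = 197.6 in³.
Direct shear f_v = P/L_w = 22.6 / 16.5 = 1.37 kip/in (vertical).
Torsion M = P·e = 22.6 × 5 = 113 kip·in.
Critical point at (x, y) = (3.273, 3.75) from centroid. f_tx = M·y/J = 2.144 kip/in; f_ty = M·x/J = 1.871 kip/in.
Resultant f_max = √[f_tx² + (f_v + f_ty)²] = √[2.144² + (1.37 + 1.871)²] = 3.886 kip/in.
Capacity per unit length: φr_n = 0.75 × 0.6 × 60 × (0.707 × 0.1875) = 3.579 kip/in.
3.886 > 3.579 → NOT adequate.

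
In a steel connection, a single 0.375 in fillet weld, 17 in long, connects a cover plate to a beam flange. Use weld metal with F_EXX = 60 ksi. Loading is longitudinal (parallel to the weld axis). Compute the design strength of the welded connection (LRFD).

Effective throat t_e = 0.707 × 0.375 = 0.2651 in.
Total length L = 17 in; A_we = 0.2651 × 17 = 4.507 in².
F_nw = 0.6 F_EXX = 0.6 × 60 = 36 ksi.
φR_n = 0.75 × 36 × 4.507 = 121.7 kip.

φR_n ≈ 122 kip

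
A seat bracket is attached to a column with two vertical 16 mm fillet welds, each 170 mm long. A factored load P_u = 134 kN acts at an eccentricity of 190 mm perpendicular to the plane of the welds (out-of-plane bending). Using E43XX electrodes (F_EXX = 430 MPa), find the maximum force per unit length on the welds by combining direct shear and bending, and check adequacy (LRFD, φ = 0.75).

L_w = 2 × 170 = 340 mm; section modulus (unit throat) S = 2 × L²/6 = 9633 mm².
Direct shear f_v = P/L_w = 134×10³/340 = 394.1 N/mm.
Moment M = P × e = 134×10³ × 190 = 25460000 N·mm; bending f_b = M/S = 2643 N/mm.
f_max = √(f_v² + f_b²) = √(394.1² + 2643²) = 2672 N/mm.
φr_n = 0.75 × 0.6 × 430 × (0.707 × 16) = 2189 N/mm → NOT adequate.

f_max ≈ 2670 N/mm; NOT adequate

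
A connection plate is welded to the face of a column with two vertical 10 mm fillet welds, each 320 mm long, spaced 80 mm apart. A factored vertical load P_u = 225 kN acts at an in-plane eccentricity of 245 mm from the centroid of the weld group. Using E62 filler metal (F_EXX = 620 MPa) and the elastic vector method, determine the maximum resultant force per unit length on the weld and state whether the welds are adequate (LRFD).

f_max ≈ 1530 N/mm; adequate

Total weld length L_w = 640 mm. Treat welds as unit-width lines.
Polar moment about centroid: J = 2[d³/12 + d(b/2)²] = 2[320³/12 + 320×40²] = 6485000 mm³.
Direct shear f_v = P/L_w = 225×10³ / 640 = 351.6 N/mm (vertical).
Torsion M = P·e = 225×10³ × 245 = 55125000 N·mm.
Critical point at (x, y) = (40, 160) from centroid. f_tx = M·y/J = 1360 N/mm; f_ty = M·x/J = 340 N/mm.
Resultant f_max = √[f_tx² + (f_v + f_ty)²] = √[1360² + (351.6 + 340)²] = 1526 N/mm.
Capacity per unit length: φr_n = 0.75 × 0.6 × 620 × (0.707 × 10) = 1973 N/mm.
1526 ≤ 1973 → adequate.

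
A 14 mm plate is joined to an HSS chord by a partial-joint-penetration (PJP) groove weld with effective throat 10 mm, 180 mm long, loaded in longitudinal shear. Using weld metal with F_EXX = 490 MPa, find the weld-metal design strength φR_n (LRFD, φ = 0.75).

φR_n ≈ 397 kN

Effective throat (given) t_e = 10 mm.
A_we = 10 × 180 = 1800 mm².
F_nw = 0.6 F_EXX = 294 MPa.
φR_n = 0.75 × 294 × 1800 × 10⁻³ = 396.9 kN.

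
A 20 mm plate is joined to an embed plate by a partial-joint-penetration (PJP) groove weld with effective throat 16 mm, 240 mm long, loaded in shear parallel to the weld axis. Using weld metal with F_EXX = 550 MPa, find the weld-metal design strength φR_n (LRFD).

Effective throat (given) t_e = 16 mm.
A_we = 16 × 240 = 3840 mm².
F_nw = 0.6 F_EXX = 330 MPa.
φR_n = 0.75 × 330 × 3840 × 10⁻³ = 950.4 kN.

φR_n ≈ 950 kN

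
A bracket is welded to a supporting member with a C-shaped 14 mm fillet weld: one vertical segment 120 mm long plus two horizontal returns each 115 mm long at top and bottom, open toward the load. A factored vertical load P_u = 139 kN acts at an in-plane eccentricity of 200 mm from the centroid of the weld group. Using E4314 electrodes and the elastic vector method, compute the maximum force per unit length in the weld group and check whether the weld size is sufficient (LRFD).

f_max ≈ 2160 N/mm; NOT adequate

E43XX → F_EXX = 430 MPa.
Total weld length L_w = 350 mm. Treat welds as unit-width lines.
Centroid: x̄ = 2×115×57.5 / 350 = 37.79 mm from the vertical weld.
Polar moment about centroid: J = I_x + I_y = [120³/12 + 2×115×60²] + [120×37.79² + 2(115³/12 + 115×19.71²)] = 1486000 mm³.
Direct shear f_v = P/L_w = 139×10³ / 350 = 397.1 N/mm (vertical).
Torsion M = P·e = 139×10³ × 200 = 27800000 N·mm.
Critical point at (x, y) = (77.21, 60) from centroid. f_tx = M·y/J = 1122 N/mm; f_ty = M·x/J = 1444 N/mm.
Resultant f_max = √[f_tx² + (f_v + f_ty)²] = √[1122² + (397.1 + 1444)²] = 2157 N/mm.
Capacity per unit length: φr_n = 0.75 × 0.6 × 430 × (0.707 × 14) = 1915 N/mm.
2157 > 1915 → NOT adequate.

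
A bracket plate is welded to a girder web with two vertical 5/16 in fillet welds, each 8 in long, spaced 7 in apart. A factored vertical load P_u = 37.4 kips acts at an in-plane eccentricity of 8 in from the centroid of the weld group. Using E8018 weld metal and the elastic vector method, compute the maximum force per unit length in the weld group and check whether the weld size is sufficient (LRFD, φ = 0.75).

E80XX → F_EXX = 80 ksi.
Total weld length L_w = 16 in. Treat welds as unit-width lines.
Polar moment about centroid: J = 2[d³/12 + d(b/2)²] = 2[8³/12 + 8×3.5²] = 281.3 in³.
Direct shear f_v = P/L_w = 37.4 / 16 = 2.337 kip/in (vertical).
Torsion M = P·e = 37.4 × 8 = 299.2 kip·in.
Critical point at (x, y) = (3.5, 4) from centroid. f_tx = M·y/J = 4.254 kip/in; f_ty = M·x/J = 3.722 kip/in.
Resultant f_max = √[f_tx² + (f_v + f_ty)²] = √[4.254² + (2.337 + 3.722)²] = 7.404 kip/in.
Capacity per unit length: φr_n = 0.75 × 0.6 × 80 × (0.707 × 0.3125) = 7.954 kip/in.
7.404 ≤ 7.954 → adequate.

f_max ≈ 7.4 kip/in; adequate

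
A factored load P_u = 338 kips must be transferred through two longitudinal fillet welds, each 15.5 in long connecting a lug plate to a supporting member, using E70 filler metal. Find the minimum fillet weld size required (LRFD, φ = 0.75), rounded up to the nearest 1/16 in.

w = 1/2 in

E70XX → F_EXX = 70 ksi.
Total weld length L = 31 in.
Required throat t_e = P_u / (φ × 0.6 F_EXX × L) = 338 / (0.75 × 0.6 × 70 × 31) = 0.3461 in.
Required leg w = t_e / 0.707 = 0.4896 in → use 1/2 in.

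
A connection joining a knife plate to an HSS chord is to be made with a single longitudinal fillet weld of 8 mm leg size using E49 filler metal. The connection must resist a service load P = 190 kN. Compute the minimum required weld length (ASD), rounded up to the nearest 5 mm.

L = 230 mm

E49XX → F_EXX = 490 MPa.
Throat t_e = 0.707 × 8 = 5.656 mm.
r_n/Ω = (0.6 × 490 × 5.656) / 2.0 = 831.4 N/mm = 0.8314 kN/mm.
L_req = P / (r_n/Ω) = 190 / 0.8314 = 228.5 mm total.
Round up → use L = 230 mm.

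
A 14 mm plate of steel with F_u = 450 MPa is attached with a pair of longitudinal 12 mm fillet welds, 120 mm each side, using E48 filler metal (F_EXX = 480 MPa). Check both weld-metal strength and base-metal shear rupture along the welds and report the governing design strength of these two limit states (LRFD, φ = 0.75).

t_e = 0.707 × 12 = 8.484 mm; L = 240 mm.
Weld metal: φR_n = 0.75 × 0.6 × 480 × 8.484 × 240 × 10⁻³ = 439.8 kN.
Base metal (shear rupture): φR_n = 0.75 × 0.6 × 450 × 14 × 240 × 10⁻³ = 680.4 kN.
Governing: weld metal.

φR_n ≈ 440 kN (weld metal governs)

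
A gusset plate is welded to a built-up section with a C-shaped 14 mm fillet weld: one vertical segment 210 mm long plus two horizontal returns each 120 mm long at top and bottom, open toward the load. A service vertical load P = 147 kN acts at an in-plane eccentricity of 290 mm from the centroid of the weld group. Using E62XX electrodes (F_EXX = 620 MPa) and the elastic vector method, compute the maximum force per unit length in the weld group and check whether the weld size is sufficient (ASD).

Total weld length L_w = 450 mm. Treat welds as unit-width lines.
Centroid: x̄ = 2×120×60 / 450 = 32 mm from the vertical weld.
Polar moment about centroid: J = I_x + I_y = [210³/12 + 2×120×105²] + [210×32² + 2(120³/12 + 120×28²)] = 4109000 mm³.
Direct shear f_v = P/L_w = 147×10³ / 450 = 326.7 N/mm (vertical).
Torsion M = P·e = 147×10³ × 290 = 42630000 N·mm.
Critical point at (x, y) = (88, 105) from centroid. f_tx = M·y/J = 1089 N/mm; f_ty = M·x/J = 913 N/mm.
Resultant f_max = √[f_tx² + (f_v + f_ty)²] = √[1089² + (326.7 + 913)²] = 1650 N/mm.
Capacity per unit length: r_n/Ω = (1/2.0) × 0.6 × 620 × (0.707 × 14) = 1841 N/mm.
1650 ≤ 1841 → adequate.

f_max ≈ 1650 N/mm; adequate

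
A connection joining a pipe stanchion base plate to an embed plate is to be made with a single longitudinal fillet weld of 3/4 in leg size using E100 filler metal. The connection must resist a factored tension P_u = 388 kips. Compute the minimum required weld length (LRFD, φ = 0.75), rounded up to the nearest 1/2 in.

L = 16.5 in

E100XX → F_EXX = 100 ksi.
Throat t_e = 0.707 × 0.75 = 0.5302 in.
φr_n = 0.75 × 0.6 × 100 × 0.5302 = 23.86 kips/in.
L_req = P_u / φr_n = 388 / 23.86 = 16.26 in total.
Round up → use L = 16.5 in.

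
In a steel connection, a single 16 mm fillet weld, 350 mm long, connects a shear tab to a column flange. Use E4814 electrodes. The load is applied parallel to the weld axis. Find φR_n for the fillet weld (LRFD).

φR_n ≈ 855 kN

E48XX → F_EXX = 480 MPa.
Effective throat t_e = 0.707 × 16 = 11.31 mm.
Total length L = 350 mm; A_we = 11.31 × 350 = 3959 mm².
F_nw = 0.6 F_EXX = 0.6 × 480 = 288 MPa.
φR_n = 0.75 × 288 × 3959 × 10⁻³ = 855.2 kN.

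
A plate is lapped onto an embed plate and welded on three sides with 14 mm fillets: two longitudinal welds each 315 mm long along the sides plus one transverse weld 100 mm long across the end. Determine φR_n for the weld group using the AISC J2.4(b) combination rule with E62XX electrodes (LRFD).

E62XX → F_EXX = 620 MPa.
t_e = 0.707 × 14 = 9.898 mm.
R_nwl = 0.6 × 620 × 9.898 × 630 × 10⁻³ = 2320 kN (longitudinal, 2 welds).
R_nwt = 0.6 × 620 × 9.898 × 100 × 10⁻³ = 368.2 kN (transverse, base value).
(i) R_nwl + R_nwt = 2688 kN; (ii) 0.85 R_nwl + 1.5 R_nwt = 2524 kN.
R_n = max = 2688 kN [governs: (i)]; φR_n = 2016 kN.

φR_n ≈ 2020 kN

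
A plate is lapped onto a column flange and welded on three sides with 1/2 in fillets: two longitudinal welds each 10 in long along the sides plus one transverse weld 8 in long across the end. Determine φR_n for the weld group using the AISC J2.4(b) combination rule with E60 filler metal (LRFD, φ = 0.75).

E60XX → F_EXX = 60 ksi.
t_e = 0.707 × 0.5 = 0.3535 in.
R_nwl = 0.6 × 60 × 0.3535 × 20 = 254.5 kips (longitudinal, 2 welds).
R_nwt = 0.6 × 60 × 0.3535 × 8 = 101.8 kips (transverse, base value).
(i) R_nwl + R_nwt = 356.3 kips; (ii) 0.85 R_nwl + 1.5 R_nwt = 369.1 kips.
R_n = max = 369.1 kips [governs: (ii)]; φR_n = 276.8 kips.

φR_n ≈ 277 kips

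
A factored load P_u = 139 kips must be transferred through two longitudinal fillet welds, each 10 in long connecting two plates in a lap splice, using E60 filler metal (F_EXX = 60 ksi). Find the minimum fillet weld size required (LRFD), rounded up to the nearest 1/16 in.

w = 3/8 in

Total weld length L = 20 in.
Required throat t_e = P_u / (φ × 0.6 F_EXX × L) = 139 / (0.75 × 0.6 × 60 × 20) = 0.2574 in.
Required leg w = t_e / 0.707 = 0.3641 in → use 3/8 in.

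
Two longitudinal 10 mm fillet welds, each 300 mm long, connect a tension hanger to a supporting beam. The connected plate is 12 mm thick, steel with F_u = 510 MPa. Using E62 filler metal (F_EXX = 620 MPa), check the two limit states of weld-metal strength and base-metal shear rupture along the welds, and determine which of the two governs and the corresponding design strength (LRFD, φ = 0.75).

t_e = 0.707 × 10 = 7.07 mm; L = 600 mm.
Weld metal: φR_n = 0.75 × 0.6 × 620 × 7.07 × 600 × 10⁻³ = 1184 kN.
Base metal (shear rupture): φR_n = 0.75 × 0.6 × 510 × 12 × 600 × 10⁻³ = 1652 kN.
Governing: weld metal.

φR_n ≈ 1180 kN (weld metal governs)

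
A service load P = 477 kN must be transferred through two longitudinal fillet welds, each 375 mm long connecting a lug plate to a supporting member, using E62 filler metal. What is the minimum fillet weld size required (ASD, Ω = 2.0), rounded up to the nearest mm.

w = 5 mm

E62XX → F_EXX = 620 MPa.
Total weld length L = 750 mm.
Required throat t_e = P × Ω / (0.6 F_EXX × L) = 477 × 2.0 / (0.6 × 620 × 750 × 10⁻³) = 3.419 mm.
Required leg w = t_e / 0.707 = 4.836 mm → use 5 mm.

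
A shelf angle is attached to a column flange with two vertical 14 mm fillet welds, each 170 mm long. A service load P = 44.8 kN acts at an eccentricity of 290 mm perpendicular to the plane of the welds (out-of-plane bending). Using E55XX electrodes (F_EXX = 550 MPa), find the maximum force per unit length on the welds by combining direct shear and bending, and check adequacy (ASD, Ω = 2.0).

L_w = 2 × 170 = 340 mm; section modulus (unit throat) S = 2 × L²/6 = 9633 mm².
Direct shear f_v = P/L_w = 44.8×10³/340 = 131.8 N/mm.
Moment M = P × e = 44.8×10³ × 290 = 12992000 N·mm; bending f_b = M/S = 1349 N/mm.
f_max = √(f_v² + f_b²) = √(131.8² + 1349²) = 1355 N/mm.
r_n/Ω = (1/2.0) × 0.6 × 550 × (0.707 × 14) = 1633 N/mm → adequate.

f_max ≈ 1360 N/mm; adequate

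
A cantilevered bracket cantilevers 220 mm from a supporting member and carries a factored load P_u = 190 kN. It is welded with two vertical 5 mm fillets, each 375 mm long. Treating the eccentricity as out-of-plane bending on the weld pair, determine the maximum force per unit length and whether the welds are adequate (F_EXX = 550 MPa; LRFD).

L_w = 2 × 375 = 750 mm; section modulus (unit throat) S = 2 × L²/6 = 46880 mm².
Direct shear f_v = P/L_w = 190×10³/750 = 253.3 N/mm.
Moment M = P × e = 190×10³ × 220 = 41800000 N·mm; bending f_b = M/S = 891.7 N/mm.
f_max = √(f_v² + f_b²) = √(253.3² + 891.7²) = 927 N/mm.
φr_n = 0.75 × 0.6 × 550 × (0.707 × 5) = 874.9 N/mm → NOT adequate.

f_max ≈ 927 N/mm; NOT adequate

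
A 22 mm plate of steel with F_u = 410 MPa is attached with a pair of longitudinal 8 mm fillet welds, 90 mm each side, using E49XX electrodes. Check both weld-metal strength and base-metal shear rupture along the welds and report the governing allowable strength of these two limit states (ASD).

E49XX → F_EXX = 490 MPa.
t_e = 0.707 × 8 = 5.656 mm; L = 180 mm.
Weld metal: R_n/Ω = (1/2.0) × 0.6 × 490 × 5.656 × 180 × 10⁻³ = 149.7 kN.
Base metal (shear rupture): R_n/Ω = (1/2.0) × 0.6 × 410 × 22 × 180 × 10⁻³ = 487.1 kN.
Governing: weld metal.

R_n/Ω ≈ 150 kN (weld metal governs)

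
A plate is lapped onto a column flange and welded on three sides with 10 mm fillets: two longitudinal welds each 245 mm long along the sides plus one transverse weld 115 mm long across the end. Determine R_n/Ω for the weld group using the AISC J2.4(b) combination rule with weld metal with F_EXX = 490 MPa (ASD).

R_n/Ω ≈ 629 kN

t_e = 0.707 × 10 = 7.07 mm.
R_nwl = 0.6 × 490 × 7.07 × 490 × 10⁻³ = 1019 kN (longitudinal, 2 welds).
R_nwt = 0.6 × 490 × 7.07 × 115 × 10⁻³ = 239 kN (transverse, base value).
(i) R_nwl + R_nwt = 1258 kN; (ii) 0.85 R_nwl + 1.5 R_nwt = 1224 kN.
R_n = max = 1258 kN [governs: (i)]; R_n/Ω = 628.8 kN.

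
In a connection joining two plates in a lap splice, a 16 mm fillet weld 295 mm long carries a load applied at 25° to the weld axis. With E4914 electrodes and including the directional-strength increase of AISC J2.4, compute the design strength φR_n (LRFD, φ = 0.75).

E49XX → F_EXX = 490 MPa.
t_e = 0.707 × 16 = 11.31 mm; A_we = 11.31 × 295 = 3337 mm².
Directional factor: 1.0 + 0.5 sin^1.5(25°) = 1.137.
F_nw = 0.6 × 490 × 1.137 = 334.4 MPa.
φR_n = 0.75 × 334.4 × 3337 × 10⁻³ = 836.9 kN.

φR_n ≈ 837 kN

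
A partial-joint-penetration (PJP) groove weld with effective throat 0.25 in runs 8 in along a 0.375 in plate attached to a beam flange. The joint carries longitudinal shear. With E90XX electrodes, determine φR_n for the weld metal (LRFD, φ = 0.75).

φR_n ≈ 81 kips

E90XX → F_EXX = 90 ksi.
Effective throat (given) t_e = 0.25 in.
A_we = 0.25 × 8 = 2 in².
F_nw = 0.6 F_EXX = 54 ksi.
φR_n = 0.75 × 54 × 2 = 81 kips.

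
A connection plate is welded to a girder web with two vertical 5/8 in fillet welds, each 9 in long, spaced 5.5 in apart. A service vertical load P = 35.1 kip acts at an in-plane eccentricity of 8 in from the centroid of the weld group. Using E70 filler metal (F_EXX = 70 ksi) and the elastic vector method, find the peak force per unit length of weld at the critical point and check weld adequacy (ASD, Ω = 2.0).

Total weld length L_w = 18 in. Treat welds as unit-width lines.
Polar moment about centroid: J = 2[d³/12 + d(b/2)²] = 2[9³/12 + 9×2.75²] = 257.6 in³.
Direct shear f_v = P/L_w = 35.1 / 18 = 1.95 kip/in (vertical).
Torsion M = P·e = 35.1 × 8 = 280.8 kip·in.
Critical point at (x, y) = (2.75, 4.5) from centroid. f_tx = M·y/J = 4.905 kip/in; f_ty = M·x/J = 2.997 kip/in.
Resultant f_max = √[f_tx² + (f_v + f_ty)²] = √[4.905² + (1.95 + 2.997)²] = 6.967 kip/in.
Capacity per unit length: r_n/Ω = (1/2.0) × 0.6 × 70 × (0.707 × 0.625) = 9.279 kip/in.
6.967 ≤ 9.279 → adequate.

f_max ≈ 6.97 kip/in; adequate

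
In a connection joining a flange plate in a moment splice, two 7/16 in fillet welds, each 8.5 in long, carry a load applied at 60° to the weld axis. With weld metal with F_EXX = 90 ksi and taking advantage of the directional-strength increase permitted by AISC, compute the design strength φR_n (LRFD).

t_e = 0.707 × 0.4375 = 0.3093 in; A_we = 0.3093 × 17 = 5.258 in².
Directional factor: 1.0 + 0.5 sin^1.5(60°) = 1.403.
F_nw = 0.6 × 90 × 1.403 = 75.76 ksi.
φR_n = 0.75 × 75.76 × 5.258 = 298.8 kips.

φR_n ≈ 299 kips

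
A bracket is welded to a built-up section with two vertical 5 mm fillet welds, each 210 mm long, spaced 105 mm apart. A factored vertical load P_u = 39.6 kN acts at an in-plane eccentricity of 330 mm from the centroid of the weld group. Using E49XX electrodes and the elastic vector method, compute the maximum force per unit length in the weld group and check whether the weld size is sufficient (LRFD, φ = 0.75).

f_max ≈ 616 N/mm; adequate

E49XX → F_EXX = 490 MPa.
Total weld length L_w = 420 mm. Treat welds as unit-width lines.
Polar moment about centroid: J = 2[d³/12 + d(b/2)²] = 2[210³/12 + 210×52.5²] = 2701000 mm³.
Direct shear f_v = P/L_w = 39.6×10³ / 420 = 94.29 N/mm (vertical).
Torsion M = P·e = 39.6×10³ × 330 = 13068000 N·mm.
Critical point at (x, y) = (52.5, 105) from centroid. f_tx = M·y/J = 508 N/mm; f_ty = M·x/J = 254 N/mm.
Resultant f_max = √[f_tx² + (f_v + f_ty)²] = √[508² + (94.29 + 254)²] = 615.9 N/mm.
Capacity per unit length: φr_n = 0.75 × 0.6 × 490 × (0.707 × 5) = 779.5 N/mm.
615.9 ≤ 779.5 → adequate.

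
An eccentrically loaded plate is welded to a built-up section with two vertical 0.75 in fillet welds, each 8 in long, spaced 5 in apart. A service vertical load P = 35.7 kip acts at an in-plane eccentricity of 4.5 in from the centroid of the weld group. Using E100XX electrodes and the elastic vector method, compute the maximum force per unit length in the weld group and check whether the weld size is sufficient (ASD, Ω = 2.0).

f_max ≈ 5.6 kip/in; adequate

E100XX → F_EXX = 100 ksi.
Total weld length L_w = 16 in. Treat welds as unit-width lines.
Polar moment about centroid: J = 2[d³/12 + d(b/2)²] = 2[8³/12 + 8×2.5²] = 185.3 in³.
Direct shear f_v = P/L_w = 35.7 / 16 = 2.231 kip/in (vertical).
Torsion M = P·e = 35.7 × 4.5 = 160.65 kip·in.
Critical point at (x, y) = (2.5, 4) from centroid. f_tx = M·y/J = 3.467 kip/in; f_ty = M·x/J = 2.167 kip/in.
Resultant f_max = √[f_tx² + (f_v + f_ty)²] = √[3.467² + (2.231 + 2.167)²] = 5.601 kip/in.
Capacity per unit length: r_n/Ω = (1/2.0) × 0.6 × 100 × (0.707 × 0.75) = 15.91 kip/in.
5.601 ≤ 15.91 → adequate.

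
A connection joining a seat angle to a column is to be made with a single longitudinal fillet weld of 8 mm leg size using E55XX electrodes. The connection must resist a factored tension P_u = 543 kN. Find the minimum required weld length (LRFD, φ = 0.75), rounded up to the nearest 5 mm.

E55XX → F_EXX = 550 MPa.
Throat t_e = 0.707 × 8 = 5.656 mm.
φr_n = 0.75 × 0.6 × 550 × 5.656 × 10⁻³ = 1.4 kN/mm.
L_req = P_u / φr_n = 543 / 1.4 = 387.9 mm total.
Round up → use L = 390 mm.

L = 390 mm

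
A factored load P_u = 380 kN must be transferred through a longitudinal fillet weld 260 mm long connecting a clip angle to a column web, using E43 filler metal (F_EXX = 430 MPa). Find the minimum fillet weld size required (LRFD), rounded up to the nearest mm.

w = 11 mm

Total weld length L = 260 mm.
Required throat t_e = P_u / (φ × 0.6 F_EXX × L) = 380 / (0.75 × 0.6 × 430 × 260 × 10⁻³) = 7.553 mm.
Required leg w = t_e / 0.707 = 10.68 mm → use 11 mm.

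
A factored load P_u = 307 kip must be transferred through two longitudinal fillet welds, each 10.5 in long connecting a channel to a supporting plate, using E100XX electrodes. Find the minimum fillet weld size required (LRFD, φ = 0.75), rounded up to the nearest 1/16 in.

E100XX → F_EXX = 100 ksi.
Total weld length L = 21 in.
Required throat t_e = P_u / (φ × 0.6 F_EXX × L) = 307 / (0.75 × 0.6 × 100 × 21) = 0.3249 in.
Required leg w = t_e / 0.707 = 0.4595 in → use 1/2 in.

w = 1/2 in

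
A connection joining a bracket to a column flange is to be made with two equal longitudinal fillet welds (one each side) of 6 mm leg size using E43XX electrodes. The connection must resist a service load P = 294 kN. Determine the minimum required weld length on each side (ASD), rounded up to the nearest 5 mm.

L = 270 mm on each side

E43XX → F_EXX = 430 MPa.
Throat t_e = 0.707 × 6 = 4.242 mm.
r_n/Ω = (0.6 × 430 × 4.242) / 2.0 = 547.2 N/mm = 0.5472 kN/mm.
L_req = P / (r_n/Ω) = 294 / 0.5472 = 537.3 mm total.
Per side: 537.3 / 2 = 268.6 mm.
Round up → use L = 270 mm on each side.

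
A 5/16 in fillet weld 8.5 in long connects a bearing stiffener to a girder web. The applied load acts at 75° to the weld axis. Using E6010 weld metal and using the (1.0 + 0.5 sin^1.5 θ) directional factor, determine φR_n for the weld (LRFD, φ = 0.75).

φR_n ≈ 74.8 kips

E60XX → F_EXX = 60 ksi.
t_e = 0.707 × 0.3125 = 0.2209 in; A_we = 0.2209 × 8.5 = 1.878 in².
Directional factor: 1.0 + 0.5 sin^1.5(75°) = 1.475.
F_nw = 0.6 × 60 × 1.475 = 53.09 ksi.
φR_n = 0.75 × 53.09 × 1.878 = 74.77 kips.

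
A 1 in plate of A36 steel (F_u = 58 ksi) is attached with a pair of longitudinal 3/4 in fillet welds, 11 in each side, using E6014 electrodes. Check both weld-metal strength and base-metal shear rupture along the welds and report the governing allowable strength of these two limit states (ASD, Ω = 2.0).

E60XX → F_EXX = 60 ksi.
t_e = 0.707 × 0.75 = 0.5302 in; L = 22 in.
Weld metal: R_n/Ω = (1/2.0) × 0.6 × 60 × 0.5302 × 22 = 210 kip.
Base metal (shear rupture): R_n/Ω = (1/2.0) × 0.6 × 58 × 1 × 22 = 382.8 kip.
Governing: weld metal.

R_n/Ω ≈ 210 kip (weld metal governs)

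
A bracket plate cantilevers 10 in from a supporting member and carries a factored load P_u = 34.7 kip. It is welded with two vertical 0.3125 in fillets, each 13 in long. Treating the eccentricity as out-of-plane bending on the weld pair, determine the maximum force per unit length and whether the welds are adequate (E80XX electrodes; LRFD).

f_max ≈ 6.3 kip/in; adequate

E80XX → F_EXX = 80 ksi.
L_w = 2 × 13 = 26 in; section modulus (unit throat) S = 2 × L²/6 = 56.33 in².
Direct shear f_v = P/L_w = 34.7/26 = 1.335 kip/in.
Moment M = P × e = 34.7 × 10 = 347 kip·in; bending f_b = M/S = 6.16 kip/in.
f_max = √(f_v² + f_b²) = √(1.335² + 6.16²) = 6.303 kip/in.
φr_n = 0.75 × 0.6 × 80 × (0.707 × 0.3125) = 7.954 kip/in → adequate.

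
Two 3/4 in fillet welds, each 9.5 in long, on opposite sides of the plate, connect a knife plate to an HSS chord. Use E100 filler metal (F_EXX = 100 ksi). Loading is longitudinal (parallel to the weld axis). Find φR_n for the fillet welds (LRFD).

Effective throat t_e = 0.707 × 0.75 = 0.5302 in.
Total length L = 19 in; A_we = 0.5302 × 19 = 10.07 in².
F_nw = 0.6 F_EXX = 0.6 × 100 = 60 ksi.
φR_n = 0.75 × 60 × 10.07 = 453.4 kip.

φR_n ≈ 453 kip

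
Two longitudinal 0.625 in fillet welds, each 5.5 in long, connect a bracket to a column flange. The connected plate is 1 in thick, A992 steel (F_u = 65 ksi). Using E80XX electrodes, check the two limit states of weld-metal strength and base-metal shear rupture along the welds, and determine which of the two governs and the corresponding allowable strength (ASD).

R_n/Ω ≈ 117 kips (weld metal governs)

E80XX → F_EXX = 80 ksi.
t_e = 0.707 × 0.625 = 0.4419 in; L = 11 in.
Weld metal: R_n/Ω = (1/2.0) × 0.6 × 80 × 0.4419 × 11 = 116.7 kips.
Base metal (shear rupture): R_n/Ω = (1/2.0) × 0.6 × 65 × 1 × 11 = 214.5 kips.
Governing: weld metal.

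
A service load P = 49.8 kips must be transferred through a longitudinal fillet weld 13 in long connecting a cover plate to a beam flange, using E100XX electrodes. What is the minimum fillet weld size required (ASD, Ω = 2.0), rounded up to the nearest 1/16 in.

w = 3/16 in

E100XX → F_EXX = 100 ksi.
Total weld length L = 13 in.
Required throat t_e = P × Ω / (0.6 F_EXX × L) = 49.8 × 2.0 / (0.6 × 100 × 13) = 0.1277 in.
Required leg w = t_e / 0.707 = 0.1806 in → use 3/16 in.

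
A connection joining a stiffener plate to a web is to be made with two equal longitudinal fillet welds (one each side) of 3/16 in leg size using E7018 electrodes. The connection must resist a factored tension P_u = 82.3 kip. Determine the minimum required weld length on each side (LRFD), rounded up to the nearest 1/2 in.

L = 10 in on each side

E70XX → F_EXX = 70 ksi.
Throat t_e = 0.707 × 0.1875 = 0.1326 in.
φr_n = 0.75 × 0.6 × 70 × 0.1326 = 4.176 kip/in.
L_req = P_u / φr_n = 82.3 / 4.176 = 19.71 in total.
Per side: 19.71 / 2 = 9.855 in.
Round up → use L = 10 in on each side.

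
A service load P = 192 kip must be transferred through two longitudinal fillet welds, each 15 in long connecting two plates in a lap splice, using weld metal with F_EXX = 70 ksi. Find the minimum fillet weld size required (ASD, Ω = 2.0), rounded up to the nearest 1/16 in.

w = 7/16 in

Total weld length L = 30 in.
Required throat t_e = P × Ω / (0.6 F_EXX × L) = 192 × 2.0 / (0.6 × 70 × 30) = 0.3048 in.
Required leg w = t_e / 0.707 = 0.4311 in → use 7/16 in.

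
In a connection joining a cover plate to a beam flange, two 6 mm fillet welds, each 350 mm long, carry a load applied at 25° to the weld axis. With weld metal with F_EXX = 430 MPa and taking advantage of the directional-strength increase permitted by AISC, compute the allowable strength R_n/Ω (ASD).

R_n/Ω ≈ 436 kN

t_e = 0.707 × 6 = 4.242 mm; A_we = 4.242 × 700 = 2969 mm².
Directional factor: 1.0 + 0.5 sin^1.5(25°) = 1.137.
F_nw = 0.6 × 430 × 1.137 = 293.4 MPa.
R_n/Ω = (293.4 × 2969) / 2.0 × 10⁻³ = 435.7 kN.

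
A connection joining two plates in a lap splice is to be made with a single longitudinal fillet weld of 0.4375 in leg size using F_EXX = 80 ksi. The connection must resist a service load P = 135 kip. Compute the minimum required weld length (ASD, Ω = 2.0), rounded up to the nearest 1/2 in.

Throat t_e = 0.707 × 0.4375 = 0.3093 in.
r_n/Ω = (0.6 × 80 × 0.3093) / 2.0 = 7.423 kip/in.
L_req = P / (r_n/Ω) = 135 / 7.423 = 18.19 in total.
Round up → use L = 18.5 in.

L = 18.5 in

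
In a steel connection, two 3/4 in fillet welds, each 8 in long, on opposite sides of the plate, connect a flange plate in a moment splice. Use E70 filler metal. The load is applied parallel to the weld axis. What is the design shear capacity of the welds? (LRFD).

φR_n ≈ 267 kip

E70XX → F_EXX = 70 ksi.
Effective throat t_e = 0.707 × 0.75 = 0.5302 in.
Total length L = 16 in; A_we = 0.5302 × 16 = 8.484 in².
F_nw = 0.6 F_EXX = 0.6 × 70 = 42 ksi.
φR_n = 0.75 × 42 × 8.484 = 267.2 kip.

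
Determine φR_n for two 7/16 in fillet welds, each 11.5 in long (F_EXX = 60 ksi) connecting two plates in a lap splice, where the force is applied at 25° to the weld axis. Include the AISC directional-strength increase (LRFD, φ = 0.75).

t_e = 0.707 × 0.4375 = 0.3093 in; A_we = 0.3093 × 23 = 7.114 in².
Directional factor: 1.0 + 0.5 sin^1.5(25°) = 1.137.
F_nw = 0.6 × 60 × 1.137 = 40.95 ksi.
φR_n = 0.75 × 40.95 × 7.114 = 218.5 kips.

φR_n ≈ 218 kips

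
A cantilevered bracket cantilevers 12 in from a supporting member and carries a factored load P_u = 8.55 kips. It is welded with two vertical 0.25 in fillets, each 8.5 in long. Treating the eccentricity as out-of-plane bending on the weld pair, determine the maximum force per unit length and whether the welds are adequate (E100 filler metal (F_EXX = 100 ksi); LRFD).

f_max ≈ 4.29 kip/in; adequate

L_w = 2 × 8.5 = 17 in; section modulus (unit throat) S = 2 × L²/6 = 24.08 in².
Direct shear f_v = P/L_w = 8.55/17 = 0.5029 kip/in.
Moment M = P × e = 8.55 × 12 = 102.6 kip·in; bending f_b = M/S = 4.26 kip/in.
f_max = √(f_v² + f_b²) = √(0.5029² + 4.26²) = 4.29 kip/in.
φr_n = 0.75 × 0.6 × 100 × (0.707 × 0.25) = 7.954 kip/in → adequate.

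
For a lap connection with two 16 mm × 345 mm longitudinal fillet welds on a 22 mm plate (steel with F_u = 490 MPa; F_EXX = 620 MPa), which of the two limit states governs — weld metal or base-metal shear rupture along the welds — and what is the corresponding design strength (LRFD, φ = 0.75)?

t_e = 0.707 × 16 = 11.31 mm; L = 690 mm.
Weld metal: φR_n = 0.75 × 0.6 × 620 × 11.31 × 690 × 10⁻³ = 2178 kN.
Base metal (shear rupture): φR_n = 0.75 × 0.6 × 490 × 22 × 690 × 10⁻³ = 3347 kN.
Governing: weld metal.

φR_n ≈ 2180 kN (weld metal governs)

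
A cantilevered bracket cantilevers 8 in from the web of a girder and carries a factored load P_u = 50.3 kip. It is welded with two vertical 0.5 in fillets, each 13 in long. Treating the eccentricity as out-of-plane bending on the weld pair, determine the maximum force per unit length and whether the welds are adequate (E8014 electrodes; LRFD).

f_max ≈ 7.4 kip/in; adequate

E80XX → F_EXX = 80 ksi.
L_w = 2 × 13 = 26 in; section modulus (unit throat) S = 2 × L²/6 = 56.33 in².
Direct shear f_v = P/L_w = 50.3/26 = 1.935 kip/in.
Moment M = P × e = 50.3 × 8 = 402.4 kip·in; bending f_b = M/S = 7.143 kip/in.
f_max = √(f_v² + f_b²) = √(1.935² + 7.143²) = 7.401 kip/in.
φr_n = 0.75 × 0.6 × 80 × (0.707 × 0.5) = 12.73 kip/in → adequate.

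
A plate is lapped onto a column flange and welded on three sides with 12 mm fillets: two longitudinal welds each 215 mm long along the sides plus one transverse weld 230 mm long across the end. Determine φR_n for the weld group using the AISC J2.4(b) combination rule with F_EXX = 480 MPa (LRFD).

φR_n ≈ 1300 kN

t_e = 0.707 × 12 = 8.484 mm.
R_nwl = 0.6 × 480 × 8.484 × 430 × 10⁻³ = 1051 kN (longitudinal, 2 welds).
R_nwt = 0.6 × 480 × 8.484 × 230 × 10⁻³ = 562 kN (transverse, base value).
(i) R_nwl + R_nwt = 1613 kN; (ii) 0.85 R_nwl + 1.5 R_nwt = 1736 kN.
R_n = max = 1736 kN [governs: (ii)]; φR_n = 1302 kN.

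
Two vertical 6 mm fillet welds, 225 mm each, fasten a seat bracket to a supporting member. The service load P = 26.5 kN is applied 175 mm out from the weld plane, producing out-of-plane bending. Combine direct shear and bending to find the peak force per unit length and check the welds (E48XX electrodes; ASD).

E48XX → F_EXX = 480 MPa.
L_w = 2 × 225 = 450 mm; section modulus (unit throat) S = 2 × L²/6 = 16880 mm².
Direct shear f_v = P/L_w = 26.5×10³/450 = 58.89 N/mm.
Moment M = P × e = 26.5×10³ × 175 = 4637500 N·mm; bending f_b = M/S = 274.8 N/mm.
f_max = √(f_v² + f_b²) = √(58.89² + 274.8²) = 281.1 N/mm.
r_n/Ω = (1/2.0) × 0.6 × 480 × (0.707 × 6) = 610.8 N/mm → adequate.

f_max ≈ 281 N/mm; adequate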